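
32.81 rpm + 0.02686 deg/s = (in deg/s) 196.9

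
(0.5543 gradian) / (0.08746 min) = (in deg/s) 0.09507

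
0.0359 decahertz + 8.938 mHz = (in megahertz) 3.679e-07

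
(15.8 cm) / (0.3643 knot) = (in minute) 0.01405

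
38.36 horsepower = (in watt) 2.861e+04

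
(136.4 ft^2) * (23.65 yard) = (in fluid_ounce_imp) 9.645e+06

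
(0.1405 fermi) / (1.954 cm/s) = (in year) 2.28e-22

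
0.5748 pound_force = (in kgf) 0.2607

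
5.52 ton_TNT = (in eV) 1.442e+29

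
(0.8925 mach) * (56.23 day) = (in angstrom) 1.476e+19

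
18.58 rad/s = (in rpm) 177.4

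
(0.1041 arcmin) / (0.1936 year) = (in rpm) 4.736e-11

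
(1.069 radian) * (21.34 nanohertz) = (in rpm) 2.178e-07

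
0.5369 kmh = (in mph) 0.3336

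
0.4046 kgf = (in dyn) 3.968e+05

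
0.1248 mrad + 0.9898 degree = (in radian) 0.0174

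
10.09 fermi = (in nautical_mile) 5.448e-18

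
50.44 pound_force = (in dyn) 2.244e+07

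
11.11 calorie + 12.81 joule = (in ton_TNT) 1.417e-08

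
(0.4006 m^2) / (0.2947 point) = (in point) 1.092e+07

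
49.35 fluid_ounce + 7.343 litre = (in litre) 8.802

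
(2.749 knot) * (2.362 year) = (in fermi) 1.053e+23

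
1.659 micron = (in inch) 6.531e-05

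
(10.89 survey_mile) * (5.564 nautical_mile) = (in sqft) 1.944e+09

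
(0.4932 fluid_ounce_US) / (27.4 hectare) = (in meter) 5.323e-11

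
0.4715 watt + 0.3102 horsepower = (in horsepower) 0.3108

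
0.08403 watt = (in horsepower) 0.0001127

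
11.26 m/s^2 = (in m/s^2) 11.26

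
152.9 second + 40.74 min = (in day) 0.03006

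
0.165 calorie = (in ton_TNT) 1.65e-10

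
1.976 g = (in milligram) 1976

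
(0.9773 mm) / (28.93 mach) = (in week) 1.64e-13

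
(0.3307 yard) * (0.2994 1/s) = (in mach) 0.0002659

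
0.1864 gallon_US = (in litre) 0.7056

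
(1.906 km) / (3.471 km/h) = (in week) 0.003269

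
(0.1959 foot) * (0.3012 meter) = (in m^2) 0.01798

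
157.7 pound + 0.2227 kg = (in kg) 71.75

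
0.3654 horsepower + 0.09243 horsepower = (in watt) 341.4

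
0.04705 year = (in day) 17.17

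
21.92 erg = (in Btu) 2.078e-09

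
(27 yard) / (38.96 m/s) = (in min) 0.01056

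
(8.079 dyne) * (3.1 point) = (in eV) 5.515e+11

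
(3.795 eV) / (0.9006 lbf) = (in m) 1.518e-19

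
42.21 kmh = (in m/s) 11.73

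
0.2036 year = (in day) 74.31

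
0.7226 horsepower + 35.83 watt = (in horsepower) 0.7706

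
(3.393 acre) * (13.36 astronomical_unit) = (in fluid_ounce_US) 9.28e+20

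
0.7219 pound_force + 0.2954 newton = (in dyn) 3.507e+05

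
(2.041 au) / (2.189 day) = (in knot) 3.138e+06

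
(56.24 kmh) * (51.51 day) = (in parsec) 2.253e-09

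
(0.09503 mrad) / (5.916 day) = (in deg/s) 1.065e-08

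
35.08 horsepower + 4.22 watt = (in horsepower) 35.09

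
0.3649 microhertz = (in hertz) 3.649e-07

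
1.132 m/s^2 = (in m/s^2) 1.132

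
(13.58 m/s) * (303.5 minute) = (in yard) 2.704e+05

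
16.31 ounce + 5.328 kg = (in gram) 5790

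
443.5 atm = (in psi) 6518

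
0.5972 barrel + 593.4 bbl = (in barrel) 594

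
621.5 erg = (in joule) 6.215e-05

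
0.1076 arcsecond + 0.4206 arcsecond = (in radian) 2.561e-06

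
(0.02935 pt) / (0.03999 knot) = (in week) 8.322e-10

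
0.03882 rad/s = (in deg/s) 2.224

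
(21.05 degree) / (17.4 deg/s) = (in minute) 0.02016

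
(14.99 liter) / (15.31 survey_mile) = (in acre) 1.503e-10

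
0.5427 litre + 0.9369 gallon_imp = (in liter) 4.802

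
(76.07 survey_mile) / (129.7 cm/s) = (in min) 1573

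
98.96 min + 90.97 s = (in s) 6029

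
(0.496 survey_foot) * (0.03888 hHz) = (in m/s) 0.5878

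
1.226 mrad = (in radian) 0.001226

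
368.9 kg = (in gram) 3.689e+05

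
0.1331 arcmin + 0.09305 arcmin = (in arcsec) 13.57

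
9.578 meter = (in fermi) 9.578e+15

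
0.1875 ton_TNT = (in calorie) 1.875e+08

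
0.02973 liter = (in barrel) 0.000187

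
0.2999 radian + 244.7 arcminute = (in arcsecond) 7.654e+04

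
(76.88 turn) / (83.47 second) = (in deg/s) 331.6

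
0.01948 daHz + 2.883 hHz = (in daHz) 28.85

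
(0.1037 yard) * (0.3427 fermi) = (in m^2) 3.25e-17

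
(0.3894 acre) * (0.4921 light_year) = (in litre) 7.337e+21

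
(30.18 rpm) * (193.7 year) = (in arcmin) 6.637e+13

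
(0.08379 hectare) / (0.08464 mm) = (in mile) 6151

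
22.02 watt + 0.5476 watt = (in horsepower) 0.03026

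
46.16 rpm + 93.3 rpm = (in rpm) 139.5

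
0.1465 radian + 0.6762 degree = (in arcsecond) 3.265e+04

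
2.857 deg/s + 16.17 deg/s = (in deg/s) 19.03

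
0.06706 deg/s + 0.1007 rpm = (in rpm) 0.1119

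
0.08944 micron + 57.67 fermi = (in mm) 8.944e-05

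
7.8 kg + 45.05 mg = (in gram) 7800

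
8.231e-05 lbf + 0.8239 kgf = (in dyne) 8.08e+05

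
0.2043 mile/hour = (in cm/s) 9.133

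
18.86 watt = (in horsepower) 0.02529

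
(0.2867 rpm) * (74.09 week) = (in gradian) 8.565e+07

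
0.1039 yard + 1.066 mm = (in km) 9.607e-05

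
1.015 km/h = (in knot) 0.5481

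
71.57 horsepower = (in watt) 5.337e+04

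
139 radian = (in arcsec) 2.867e+07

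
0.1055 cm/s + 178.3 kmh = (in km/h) 178.3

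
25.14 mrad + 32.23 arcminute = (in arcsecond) 7119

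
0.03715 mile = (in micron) 5.979e+07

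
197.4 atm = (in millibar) 2e+05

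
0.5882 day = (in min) 847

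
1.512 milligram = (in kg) 1.512e-06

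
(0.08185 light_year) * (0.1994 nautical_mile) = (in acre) 7.066e+13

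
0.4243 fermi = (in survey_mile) 2.636e-19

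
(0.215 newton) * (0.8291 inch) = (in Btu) 4.291e-06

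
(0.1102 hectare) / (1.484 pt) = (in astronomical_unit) 1.407e-05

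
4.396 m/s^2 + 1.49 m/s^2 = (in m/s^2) 5.886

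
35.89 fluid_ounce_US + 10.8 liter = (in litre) 11.86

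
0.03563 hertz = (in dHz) 0.3563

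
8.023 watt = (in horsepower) 0.01076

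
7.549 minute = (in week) 0.0007489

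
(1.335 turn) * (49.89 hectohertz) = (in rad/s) 4.185e+04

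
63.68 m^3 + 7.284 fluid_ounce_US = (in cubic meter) 63.68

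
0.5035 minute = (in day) 0.0003497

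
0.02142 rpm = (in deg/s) 0.1285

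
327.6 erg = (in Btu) 3.105e-08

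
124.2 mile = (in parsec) 6.478e-12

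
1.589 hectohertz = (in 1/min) 9534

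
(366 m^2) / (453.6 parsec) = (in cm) 2.615e-15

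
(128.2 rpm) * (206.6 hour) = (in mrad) 9.985e+09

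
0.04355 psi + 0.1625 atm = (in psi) 2.432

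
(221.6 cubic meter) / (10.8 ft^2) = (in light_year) 2.334e-14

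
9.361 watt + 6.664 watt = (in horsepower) 0.02149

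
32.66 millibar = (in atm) 0.03223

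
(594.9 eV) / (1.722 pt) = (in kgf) 1.6e-14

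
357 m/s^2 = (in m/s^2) 357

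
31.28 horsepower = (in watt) 2.333e+04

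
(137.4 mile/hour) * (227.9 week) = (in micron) 8.466e+15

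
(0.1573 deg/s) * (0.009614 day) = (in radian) 2.28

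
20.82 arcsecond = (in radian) 0.0001009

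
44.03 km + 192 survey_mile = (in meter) 3.53e+05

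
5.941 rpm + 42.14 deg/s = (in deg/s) 77.79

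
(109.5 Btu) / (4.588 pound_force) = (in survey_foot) 1.857e+04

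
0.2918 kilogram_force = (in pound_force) 0.6433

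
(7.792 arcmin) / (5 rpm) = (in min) 7.215e-05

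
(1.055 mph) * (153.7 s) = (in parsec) 2.349e-15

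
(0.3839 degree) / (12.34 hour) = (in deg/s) 8.642e-06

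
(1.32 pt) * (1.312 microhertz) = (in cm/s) 6.11e-08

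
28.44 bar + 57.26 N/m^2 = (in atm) 28.07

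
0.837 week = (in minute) 8437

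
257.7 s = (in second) 257.7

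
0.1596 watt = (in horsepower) 0.000214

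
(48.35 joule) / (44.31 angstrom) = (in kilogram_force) 1.113e+09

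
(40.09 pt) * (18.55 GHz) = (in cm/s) 2.624e+10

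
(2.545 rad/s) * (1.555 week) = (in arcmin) 8.228e+09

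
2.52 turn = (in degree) 907.2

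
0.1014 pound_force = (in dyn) 4.51e+04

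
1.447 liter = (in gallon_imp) 0.3183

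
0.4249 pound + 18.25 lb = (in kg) 8.471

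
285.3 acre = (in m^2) 1.155e+06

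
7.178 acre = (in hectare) 2.905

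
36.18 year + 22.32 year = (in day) 2.135e+04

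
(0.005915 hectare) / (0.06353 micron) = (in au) 0.006224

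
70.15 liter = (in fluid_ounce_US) 2372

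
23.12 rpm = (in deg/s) 138.7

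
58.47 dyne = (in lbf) 0.0001314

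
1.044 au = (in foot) 5.124e+11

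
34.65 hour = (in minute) 2079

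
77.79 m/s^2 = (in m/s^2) 77.79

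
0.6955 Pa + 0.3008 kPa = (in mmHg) 2.261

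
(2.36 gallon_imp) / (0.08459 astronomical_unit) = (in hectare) 8.478e-17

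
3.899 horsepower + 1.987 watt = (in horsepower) 3.902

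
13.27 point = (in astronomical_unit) 3.129e-14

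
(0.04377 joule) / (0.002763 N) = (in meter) 15.84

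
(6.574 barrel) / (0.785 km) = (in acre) 3.29e-07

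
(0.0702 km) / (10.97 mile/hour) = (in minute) 0.2386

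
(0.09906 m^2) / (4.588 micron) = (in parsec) 6.997e-13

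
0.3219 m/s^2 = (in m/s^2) 0.3219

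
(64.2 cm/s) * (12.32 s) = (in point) 2.242e+04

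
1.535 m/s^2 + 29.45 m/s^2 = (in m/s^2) 30.98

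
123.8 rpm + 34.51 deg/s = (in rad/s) 13.57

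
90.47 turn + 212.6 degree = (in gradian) 3.642e+04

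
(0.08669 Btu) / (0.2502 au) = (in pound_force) 5.493e-10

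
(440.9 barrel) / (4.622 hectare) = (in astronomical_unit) 1.014e-14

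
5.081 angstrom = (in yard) 5.557e-10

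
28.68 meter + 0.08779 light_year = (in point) 2.354e+18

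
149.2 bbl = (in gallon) 6266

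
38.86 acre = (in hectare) 15.73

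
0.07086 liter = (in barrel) 0.0004457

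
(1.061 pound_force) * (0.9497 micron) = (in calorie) 1.071e-06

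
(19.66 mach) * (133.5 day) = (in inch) 3.04e+12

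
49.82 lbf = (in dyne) 2.216e+07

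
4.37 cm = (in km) 4.37e-05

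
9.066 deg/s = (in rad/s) 0.1582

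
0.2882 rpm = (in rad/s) 0.03018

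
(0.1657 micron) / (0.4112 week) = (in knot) 1.295e-12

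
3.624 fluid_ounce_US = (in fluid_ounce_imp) 3.772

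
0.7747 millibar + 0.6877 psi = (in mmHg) 36.15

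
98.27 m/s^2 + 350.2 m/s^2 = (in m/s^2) 448.5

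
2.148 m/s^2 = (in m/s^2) 2.148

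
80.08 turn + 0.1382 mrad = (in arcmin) 1.73e+06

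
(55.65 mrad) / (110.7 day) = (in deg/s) 3.334e-07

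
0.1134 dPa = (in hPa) 0.0001134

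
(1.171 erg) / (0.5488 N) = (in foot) 7e-07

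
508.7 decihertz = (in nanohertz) 5.087e+10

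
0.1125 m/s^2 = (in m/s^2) 0.1125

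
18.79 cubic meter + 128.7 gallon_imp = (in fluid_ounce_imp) 6.819e+05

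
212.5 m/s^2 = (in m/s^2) 212.5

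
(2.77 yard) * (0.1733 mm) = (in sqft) 0.004725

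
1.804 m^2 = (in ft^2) 19.42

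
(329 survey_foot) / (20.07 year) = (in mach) 4.653e-10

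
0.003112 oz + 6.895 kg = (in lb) 15.2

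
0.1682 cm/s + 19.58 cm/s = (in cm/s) 19.75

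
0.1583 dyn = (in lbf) 3.559e-07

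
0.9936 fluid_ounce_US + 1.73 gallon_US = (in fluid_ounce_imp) 231.5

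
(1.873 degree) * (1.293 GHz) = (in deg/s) 2.422e+09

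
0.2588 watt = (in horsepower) 0.0003471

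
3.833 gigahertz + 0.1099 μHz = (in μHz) 3.833e+15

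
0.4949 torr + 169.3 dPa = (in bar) 0.0008291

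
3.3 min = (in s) 198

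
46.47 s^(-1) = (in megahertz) 4.647e-05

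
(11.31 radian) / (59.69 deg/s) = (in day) 0.0001257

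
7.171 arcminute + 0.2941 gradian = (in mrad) 6.706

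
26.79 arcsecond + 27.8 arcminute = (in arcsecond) 1695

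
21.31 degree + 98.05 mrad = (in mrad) 470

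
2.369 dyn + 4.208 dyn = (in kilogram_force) 6.707e-06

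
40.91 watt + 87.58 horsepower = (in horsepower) 87.63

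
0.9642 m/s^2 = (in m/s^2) 0.9642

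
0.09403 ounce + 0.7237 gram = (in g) 3.389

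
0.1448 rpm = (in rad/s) 0.01516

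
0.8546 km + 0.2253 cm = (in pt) 2.422e+06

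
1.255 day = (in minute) 1807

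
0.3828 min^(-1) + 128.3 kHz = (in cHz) 1.283e+07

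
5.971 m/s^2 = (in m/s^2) 5.971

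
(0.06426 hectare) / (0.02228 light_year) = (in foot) 1e-11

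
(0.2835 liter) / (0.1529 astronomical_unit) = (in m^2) 1.239e-14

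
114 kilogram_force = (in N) 1118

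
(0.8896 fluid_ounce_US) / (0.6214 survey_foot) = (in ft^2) 0.001495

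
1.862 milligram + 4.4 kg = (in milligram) 4.4e+06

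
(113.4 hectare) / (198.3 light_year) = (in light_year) 6.389e-29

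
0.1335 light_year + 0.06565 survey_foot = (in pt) 3.58e+18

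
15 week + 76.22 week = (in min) 9.195e+05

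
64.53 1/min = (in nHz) 1.075e+09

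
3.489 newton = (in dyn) 3.489e+05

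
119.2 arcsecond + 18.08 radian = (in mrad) 1.808e+04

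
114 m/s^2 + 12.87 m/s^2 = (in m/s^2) 126.9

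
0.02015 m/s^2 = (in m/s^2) 0.02015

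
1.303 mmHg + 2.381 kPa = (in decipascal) 2.555e+04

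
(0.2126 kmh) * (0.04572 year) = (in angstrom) 8.515e+14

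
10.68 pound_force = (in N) 47.51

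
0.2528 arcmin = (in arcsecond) 15.17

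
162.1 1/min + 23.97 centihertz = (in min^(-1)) 176.5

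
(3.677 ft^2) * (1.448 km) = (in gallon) 1.307e+05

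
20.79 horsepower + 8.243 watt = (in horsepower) 20.8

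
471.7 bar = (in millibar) 4.717e+05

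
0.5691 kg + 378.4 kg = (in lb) 835.5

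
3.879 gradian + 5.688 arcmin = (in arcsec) 1.291e+04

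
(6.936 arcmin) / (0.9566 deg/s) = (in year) 3.832e-09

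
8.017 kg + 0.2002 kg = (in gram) 8217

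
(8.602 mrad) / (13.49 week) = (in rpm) 1.007e-08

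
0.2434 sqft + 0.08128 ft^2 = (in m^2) 0.03016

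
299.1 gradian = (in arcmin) 1.615e+04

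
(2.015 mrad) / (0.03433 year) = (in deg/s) 1.066e-07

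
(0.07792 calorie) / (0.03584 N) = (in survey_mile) 0.005652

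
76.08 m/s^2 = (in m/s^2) 76.08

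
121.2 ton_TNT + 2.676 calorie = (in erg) 5.071e+18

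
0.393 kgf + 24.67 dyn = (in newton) 3.854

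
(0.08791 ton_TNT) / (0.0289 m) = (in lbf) 2.861e+09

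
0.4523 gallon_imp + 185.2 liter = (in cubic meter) 0.1873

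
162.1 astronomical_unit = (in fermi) 2.425e+28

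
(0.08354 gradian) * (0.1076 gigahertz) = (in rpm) 1.348e+06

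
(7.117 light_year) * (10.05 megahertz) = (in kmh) 2.436e+24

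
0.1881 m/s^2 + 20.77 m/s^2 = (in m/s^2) 20.96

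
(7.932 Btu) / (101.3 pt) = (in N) 2.342e+05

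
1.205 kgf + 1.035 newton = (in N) 12.85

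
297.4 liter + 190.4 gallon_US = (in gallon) 269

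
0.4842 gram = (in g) 0.4842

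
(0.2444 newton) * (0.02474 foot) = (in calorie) 0.0004405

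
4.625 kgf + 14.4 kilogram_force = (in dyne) 1.866e+07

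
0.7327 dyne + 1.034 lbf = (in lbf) 1.034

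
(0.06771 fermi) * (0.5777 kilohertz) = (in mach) 1.149e-16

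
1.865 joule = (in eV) 1.164e+19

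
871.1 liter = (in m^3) 0.8711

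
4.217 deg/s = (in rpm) 0.7028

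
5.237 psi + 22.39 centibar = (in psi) 8.484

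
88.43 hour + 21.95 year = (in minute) 1.154e+07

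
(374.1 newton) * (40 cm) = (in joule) 149.6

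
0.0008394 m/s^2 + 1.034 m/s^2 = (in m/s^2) 1.035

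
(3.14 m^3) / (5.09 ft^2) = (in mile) 0.004126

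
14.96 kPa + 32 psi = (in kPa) 235.6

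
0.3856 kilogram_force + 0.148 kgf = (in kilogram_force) 0.5336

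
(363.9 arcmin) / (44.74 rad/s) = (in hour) 6.572e-07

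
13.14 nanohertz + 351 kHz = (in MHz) 0.351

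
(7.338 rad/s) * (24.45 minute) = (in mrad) 1.076e+07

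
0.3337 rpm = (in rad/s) 0.03494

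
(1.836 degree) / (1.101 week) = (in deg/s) 2.757e-06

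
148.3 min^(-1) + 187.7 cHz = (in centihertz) 434.9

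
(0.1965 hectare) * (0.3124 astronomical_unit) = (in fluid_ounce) 3.105e+18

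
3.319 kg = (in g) 3319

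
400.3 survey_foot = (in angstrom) 1.22e+12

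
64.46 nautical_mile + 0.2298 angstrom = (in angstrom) 1.194e+15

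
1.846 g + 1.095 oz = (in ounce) 1.16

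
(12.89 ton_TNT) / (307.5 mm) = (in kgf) 1.788e+10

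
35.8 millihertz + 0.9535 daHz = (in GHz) 9.571e-09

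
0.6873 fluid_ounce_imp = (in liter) 0.01953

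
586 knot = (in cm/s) 3.015e+04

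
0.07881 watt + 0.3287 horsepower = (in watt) 245.2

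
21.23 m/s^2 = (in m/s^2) 21.23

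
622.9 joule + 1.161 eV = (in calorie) 148.9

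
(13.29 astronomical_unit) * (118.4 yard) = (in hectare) 2.152e+10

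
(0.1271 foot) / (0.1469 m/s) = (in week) 4.36e-07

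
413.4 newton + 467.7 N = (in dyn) 8.811e+07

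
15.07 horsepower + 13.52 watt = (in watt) 1.125e+04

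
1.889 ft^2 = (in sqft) 1.889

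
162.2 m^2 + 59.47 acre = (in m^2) 2.408e+05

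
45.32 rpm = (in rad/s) 4.746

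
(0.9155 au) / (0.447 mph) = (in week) 1.133e+06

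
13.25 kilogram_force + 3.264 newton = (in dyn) 1.332e+07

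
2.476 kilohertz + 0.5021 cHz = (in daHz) 247.6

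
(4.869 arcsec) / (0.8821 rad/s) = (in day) 3.097e-10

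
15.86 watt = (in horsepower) 0.02127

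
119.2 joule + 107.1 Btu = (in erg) 1.131e+12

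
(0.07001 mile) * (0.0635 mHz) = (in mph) 0.016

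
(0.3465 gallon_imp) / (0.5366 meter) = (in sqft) 0.0316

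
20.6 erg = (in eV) 1.286e+13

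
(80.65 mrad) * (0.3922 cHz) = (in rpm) 0.003021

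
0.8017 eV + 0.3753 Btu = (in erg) 3.96e+09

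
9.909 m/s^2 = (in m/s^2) 9.909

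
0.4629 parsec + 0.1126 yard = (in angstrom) 1.428e+26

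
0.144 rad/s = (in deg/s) 8.251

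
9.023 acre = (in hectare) 3.651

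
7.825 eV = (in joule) 1.254e-18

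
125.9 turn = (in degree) 4.532e+04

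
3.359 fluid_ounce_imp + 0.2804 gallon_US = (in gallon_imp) 0.2545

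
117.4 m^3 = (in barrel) 738.4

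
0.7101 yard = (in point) 1841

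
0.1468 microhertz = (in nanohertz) 146.8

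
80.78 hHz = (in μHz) 8.078e+09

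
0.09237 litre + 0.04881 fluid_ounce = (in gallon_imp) 0.02064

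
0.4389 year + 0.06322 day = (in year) 0.4391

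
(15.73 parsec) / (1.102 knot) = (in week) 1.416e+12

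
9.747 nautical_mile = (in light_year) 1.908e-12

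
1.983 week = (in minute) 1.999e+04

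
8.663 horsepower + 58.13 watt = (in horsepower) 8.741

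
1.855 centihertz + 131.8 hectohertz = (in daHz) 1318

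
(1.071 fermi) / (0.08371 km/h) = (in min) 7.677e-16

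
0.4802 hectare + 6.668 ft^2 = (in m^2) 4803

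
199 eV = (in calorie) 7.62e-18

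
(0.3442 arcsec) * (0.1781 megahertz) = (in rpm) 2.838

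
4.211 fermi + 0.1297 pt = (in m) 4.576e-05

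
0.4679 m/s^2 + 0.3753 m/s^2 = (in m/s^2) 0.8432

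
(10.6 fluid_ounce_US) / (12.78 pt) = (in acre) 1.718e-05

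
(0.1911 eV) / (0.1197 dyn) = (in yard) 2.797e-14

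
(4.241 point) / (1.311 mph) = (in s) 0.002553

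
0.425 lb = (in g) 192.8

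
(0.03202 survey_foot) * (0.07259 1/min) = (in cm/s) 0.001181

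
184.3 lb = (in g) 8.36e+04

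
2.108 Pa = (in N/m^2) 2.108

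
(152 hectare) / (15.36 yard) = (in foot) 3.551e+05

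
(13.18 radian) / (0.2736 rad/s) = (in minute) 0.8029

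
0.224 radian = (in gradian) 14.26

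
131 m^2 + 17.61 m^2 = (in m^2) 148.6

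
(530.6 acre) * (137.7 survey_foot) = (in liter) 9.012e+10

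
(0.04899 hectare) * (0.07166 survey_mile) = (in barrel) 3.554e+05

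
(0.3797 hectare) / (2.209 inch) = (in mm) 6.767e+07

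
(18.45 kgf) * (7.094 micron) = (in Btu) 1.217e-06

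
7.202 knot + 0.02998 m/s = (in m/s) 3.735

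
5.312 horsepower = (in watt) 3961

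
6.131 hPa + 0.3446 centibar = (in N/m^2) 957.7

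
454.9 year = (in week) 2.372e+04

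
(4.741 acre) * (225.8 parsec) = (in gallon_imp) 2.941e+25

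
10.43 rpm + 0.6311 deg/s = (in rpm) 10.54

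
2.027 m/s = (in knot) 3.94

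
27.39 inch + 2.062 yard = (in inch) 101.6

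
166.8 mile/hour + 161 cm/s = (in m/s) 76.18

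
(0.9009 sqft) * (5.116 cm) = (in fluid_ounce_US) 144.8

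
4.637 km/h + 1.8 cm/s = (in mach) 0.003836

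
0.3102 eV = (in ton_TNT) 1.188e-29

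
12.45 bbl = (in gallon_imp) 435.4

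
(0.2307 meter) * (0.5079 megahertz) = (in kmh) 4.218e+05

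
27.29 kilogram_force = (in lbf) 60.16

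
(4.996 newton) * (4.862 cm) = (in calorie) 0.05806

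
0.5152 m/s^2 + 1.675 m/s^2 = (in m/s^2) 2.19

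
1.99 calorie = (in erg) 8.326e+07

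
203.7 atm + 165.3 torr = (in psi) 2997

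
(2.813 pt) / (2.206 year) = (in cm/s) 1.426e-09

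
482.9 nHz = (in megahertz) 4.829e-13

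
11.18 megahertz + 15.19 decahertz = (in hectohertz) 1.118e+05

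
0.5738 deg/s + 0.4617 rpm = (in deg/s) 3.344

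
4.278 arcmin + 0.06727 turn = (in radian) 0.4239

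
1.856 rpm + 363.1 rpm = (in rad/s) 38.22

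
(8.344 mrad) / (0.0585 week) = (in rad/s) 2.358e-07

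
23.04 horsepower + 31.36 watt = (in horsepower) 23.08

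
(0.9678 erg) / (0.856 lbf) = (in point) 7.205e-05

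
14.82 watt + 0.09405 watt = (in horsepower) 0.02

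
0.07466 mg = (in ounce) 2.634e-06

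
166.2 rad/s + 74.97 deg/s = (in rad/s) 167.5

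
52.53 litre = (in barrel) 0.3304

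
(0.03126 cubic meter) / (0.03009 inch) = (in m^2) 40.9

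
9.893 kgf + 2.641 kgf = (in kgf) 12.53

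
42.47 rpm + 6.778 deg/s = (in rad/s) 4.566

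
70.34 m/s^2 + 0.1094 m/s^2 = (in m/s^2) 70.45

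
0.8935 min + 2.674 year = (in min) 1.405e+06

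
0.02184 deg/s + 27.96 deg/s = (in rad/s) 0.4884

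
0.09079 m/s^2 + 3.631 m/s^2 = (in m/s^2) 3.722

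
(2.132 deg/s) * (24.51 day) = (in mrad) 7.88e+07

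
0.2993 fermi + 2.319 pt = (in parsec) 2.651e-20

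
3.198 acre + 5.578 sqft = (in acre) 3.198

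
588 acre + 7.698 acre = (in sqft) 2.595e+07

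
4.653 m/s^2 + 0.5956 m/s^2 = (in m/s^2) 5.249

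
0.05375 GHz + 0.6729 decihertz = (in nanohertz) 5.375e+16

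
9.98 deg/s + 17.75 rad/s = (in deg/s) 1027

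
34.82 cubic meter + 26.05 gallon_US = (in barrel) 219.6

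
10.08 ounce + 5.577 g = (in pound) 0.6423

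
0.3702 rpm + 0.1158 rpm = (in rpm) 0.486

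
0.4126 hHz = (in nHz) 4.126e+10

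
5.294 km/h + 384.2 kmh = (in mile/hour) 242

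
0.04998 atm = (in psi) 0.7345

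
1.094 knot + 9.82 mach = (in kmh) 1.204e+04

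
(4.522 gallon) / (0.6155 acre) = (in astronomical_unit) 4.594e-17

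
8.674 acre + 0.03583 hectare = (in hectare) 3.546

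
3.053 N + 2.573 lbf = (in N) 14.5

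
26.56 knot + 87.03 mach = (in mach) 87.07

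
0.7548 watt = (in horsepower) 0.001012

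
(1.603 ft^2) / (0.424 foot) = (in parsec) 3.734e-17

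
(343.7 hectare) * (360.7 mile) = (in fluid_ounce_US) 6.746e+16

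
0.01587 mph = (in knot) 0.01379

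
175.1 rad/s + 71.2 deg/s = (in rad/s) 176.3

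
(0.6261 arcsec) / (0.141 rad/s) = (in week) 3.559e-11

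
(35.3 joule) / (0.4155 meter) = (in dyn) 8.496e+06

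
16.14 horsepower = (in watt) 1.204e+04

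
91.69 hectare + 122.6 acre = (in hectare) 141.3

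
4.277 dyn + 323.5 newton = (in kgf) 32.99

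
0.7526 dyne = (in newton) 7.526e-06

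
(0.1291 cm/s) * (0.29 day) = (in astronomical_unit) 2.162e-10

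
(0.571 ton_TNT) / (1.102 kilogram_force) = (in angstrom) 2.211e+18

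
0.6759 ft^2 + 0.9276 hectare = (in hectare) 0.9276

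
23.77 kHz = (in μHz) 2.377e+10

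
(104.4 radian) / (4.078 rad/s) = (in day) 0.0002963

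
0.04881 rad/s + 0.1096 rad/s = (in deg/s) 9.076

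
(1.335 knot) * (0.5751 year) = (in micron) 1.246e+13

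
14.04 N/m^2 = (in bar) 0.0001404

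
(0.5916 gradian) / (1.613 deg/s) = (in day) 3.821e-06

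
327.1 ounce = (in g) 9273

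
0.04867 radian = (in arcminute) 167.3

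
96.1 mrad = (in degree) 5.506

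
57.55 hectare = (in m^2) 5.755e+05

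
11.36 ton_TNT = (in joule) 4.753e+10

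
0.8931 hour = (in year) 0.000102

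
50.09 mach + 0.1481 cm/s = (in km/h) 6.14e+04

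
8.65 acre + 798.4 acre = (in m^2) 3.266e+06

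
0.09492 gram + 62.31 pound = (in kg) 28.26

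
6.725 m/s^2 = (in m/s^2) 6.725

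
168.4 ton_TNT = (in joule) 7.046e+11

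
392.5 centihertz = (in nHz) 3.925e+09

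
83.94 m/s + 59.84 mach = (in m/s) 2.046e+04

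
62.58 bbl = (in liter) 9949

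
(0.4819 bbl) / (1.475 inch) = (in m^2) 2.045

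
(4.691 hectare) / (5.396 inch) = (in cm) 3.423e+07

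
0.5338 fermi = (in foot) 1.751e-15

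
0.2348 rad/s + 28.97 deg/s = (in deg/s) 42.42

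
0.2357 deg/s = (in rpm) 0.03928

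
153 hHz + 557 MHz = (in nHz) 5.57e+17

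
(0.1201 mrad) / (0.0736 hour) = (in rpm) 4.328e-06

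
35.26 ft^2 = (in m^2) 3.276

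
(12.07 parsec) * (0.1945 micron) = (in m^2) 7.244e+10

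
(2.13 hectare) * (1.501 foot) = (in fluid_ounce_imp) 3.43e+08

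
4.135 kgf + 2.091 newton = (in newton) 42.64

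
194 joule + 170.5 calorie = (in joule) 907.4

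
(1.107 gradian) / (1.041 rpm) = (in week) 2.637e-07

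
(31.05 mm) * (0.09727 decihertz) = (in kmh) 0.001087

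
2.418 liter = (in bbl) 0.01521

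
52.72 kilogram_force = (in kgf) 52.72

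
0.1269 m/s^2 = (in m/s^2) 0.1269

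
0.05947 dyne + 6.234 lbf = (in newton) 27.73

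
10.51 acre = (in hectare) 4.253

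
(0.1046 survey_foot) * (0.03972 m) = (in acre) 3.129e-07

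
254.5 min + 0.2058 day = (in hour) 9.181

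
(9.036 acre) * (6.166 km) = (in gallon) 5.956e+10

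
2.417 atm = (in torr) 1837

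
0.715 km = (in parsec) 2.317e-14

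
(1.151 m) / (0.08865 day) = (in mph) 0.0003362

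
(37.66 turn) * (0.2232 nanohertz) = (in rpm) 5.043e-07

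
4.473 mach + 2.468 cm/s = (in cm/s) 1.523e+05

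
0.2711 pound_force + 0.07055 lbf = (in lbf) 0.3417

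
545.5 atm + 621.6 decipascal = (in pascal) 5.527e+07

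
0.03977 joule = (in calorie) 0.009505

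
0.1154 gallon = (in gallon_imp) 0.09609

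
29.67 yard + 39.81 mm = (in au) 1.816e-10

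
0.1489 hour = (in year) 1.7e-05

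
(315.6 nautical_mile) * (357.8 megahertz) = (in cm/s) 2.091e+16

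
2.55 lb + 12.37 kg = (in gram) 1.353e+04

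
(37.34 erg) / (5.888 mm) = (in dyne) 63.42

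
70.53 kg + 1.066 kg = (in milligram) 7.16e+07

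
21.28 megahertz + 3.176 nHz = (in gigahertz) 0.02128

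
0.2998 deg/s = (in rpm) 0.04997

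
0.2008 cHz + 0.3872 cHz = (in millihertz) 5.88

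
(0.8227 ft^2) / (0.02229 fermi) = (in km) 3.429e+12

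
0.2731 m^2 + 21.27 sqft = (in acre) 0.0005558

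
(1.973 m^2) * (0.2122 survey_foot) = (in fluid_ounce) 4315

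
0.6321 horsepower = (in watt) 471.4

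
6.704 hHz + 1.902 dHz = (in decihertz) 6706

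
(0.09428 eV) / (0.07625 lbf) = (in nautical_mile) 2.405e-23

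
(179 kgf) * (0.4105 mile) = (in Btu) 1099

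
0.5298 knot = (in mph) 0.6097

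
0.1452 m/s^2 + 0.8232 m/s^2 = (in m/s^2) 0.9684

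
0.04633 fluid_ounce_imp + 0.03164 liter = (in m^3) 3.296e-05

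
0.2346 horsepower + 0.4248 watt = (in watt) 175.4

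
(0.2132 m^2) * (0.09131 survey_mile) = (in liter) 3.133e+04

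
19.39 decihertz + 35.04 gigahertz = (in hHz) 3.504e+08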